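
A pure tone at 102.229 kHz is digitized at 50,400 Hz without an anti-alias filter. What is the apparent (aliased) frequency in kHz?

Nyquist = 50,400/2 = 25,200 Hz; 102,229 Hz exceeds it.
Alias = |102,229 − 2×50,400| = |102,229 − 100,800| = 1,429 Hz = 1.429 kHz.

1.429 kHz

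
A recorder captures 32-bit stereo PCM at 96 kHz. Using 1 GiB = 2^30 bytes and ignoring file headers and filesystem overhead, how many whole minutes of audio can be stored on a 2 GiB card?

Uncompressed byte rate = 96,000 × 4 × 2 = 768,000 bytes/s.
Capacity = 2 × 1,073,741,824 = 2,147,483,648 bytes.
2,147,483,648 / 768,000 ≈ 2796.2 s → 46 minutes.

46 minutes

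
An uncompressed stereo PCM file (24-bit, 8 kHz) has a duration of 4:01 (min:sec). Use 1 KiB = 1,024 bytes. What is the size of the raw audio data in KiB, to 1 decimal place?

11296.9 KiB

Duration = 4:01 (min:sec) = 241 s.
Bytes = 8,000 samples/s × 241 s × 3 bytes/sample × 2 ch = 11,568,000 bytes.
11,568,000 / 1,024 = 11296.9 KiB.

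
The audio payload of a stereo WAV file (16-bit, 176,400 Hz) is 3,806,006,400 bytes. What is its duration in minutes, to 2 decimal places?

Byte rate = 176,400 × 2 × 2 = 705,600 bytes/s.
Duration = 3,806,006,400 / 705,600 = 5,394 s.
5,394 s / 60 = 89.90 minutes.

89.90 minutes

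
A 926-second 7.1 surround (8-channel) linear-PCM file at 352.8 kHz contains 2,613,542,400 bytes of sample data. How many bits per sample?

8 bits

Bytes per sample = 2,613,542,400 / (352,800 × 926 × 8) = 2,613,542,400 / 2,613,542,400 = 1.
Bit depth = 1 × 8 = 8 bits.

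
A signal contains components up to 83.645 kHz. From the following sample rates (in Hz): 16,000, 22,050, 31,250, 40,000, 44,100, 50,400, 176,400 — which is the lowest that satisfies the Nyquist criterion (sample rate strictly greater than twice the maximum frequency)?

Need sample rate > 2 × 83,645 = 167,290 Hz.
Lowest listed rate above 167,290 Hz is 176,400 Hz.

176,400 Hz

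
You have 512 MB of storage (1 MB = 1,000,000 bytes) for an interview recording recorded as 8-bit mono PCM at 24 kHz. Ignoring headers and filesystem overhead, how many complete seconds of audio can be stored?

21,333 seconds

Uncompressed byte rate = 24,000 × 1 × 1 = 24,000 bytes/s.
Capacity = 512 × 1,000,000 = 512,000,000 bytes.
512,000,000 / 24,000 ≈ 21333.33 s → 21,333 seconds.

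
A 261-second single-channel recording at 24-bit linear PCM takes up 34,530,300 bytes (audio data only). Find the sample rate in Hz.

44,100 Hz

Bytes = sample_rate × seconds × bytes_per_sample × channels.
sample_rate = 34,530,300 / (261 × 3 × 1) = 34,530,300 / 783 = 44,100 Hz.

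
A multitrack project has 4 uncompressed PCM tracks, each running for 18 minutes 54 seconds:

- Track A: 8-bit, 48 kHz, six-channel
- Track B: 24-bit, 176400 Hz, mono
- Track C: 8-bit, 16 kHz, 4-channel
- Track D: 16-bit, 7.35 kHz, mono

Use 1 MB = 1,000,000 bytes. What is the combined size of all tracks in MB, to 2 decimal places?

1015.95 MB

18 minutes 54 seconds = 1,134 s.
Track A: 48,000 × 1,134 × 1 × 6 = 326,592,000 bytes.
Track B: 176,400 × 1,134 × 3 × 1 = 600,112,800 bytes.
Track C: 16,000 × 1,134 × 1 × 4 = 72,576,000 bytes.
Track D: 7,350 × 1,134 × 2 × 1 = 16,669,800 bytes.
Total = 1,015,950,600 bytes = 1015.95 MB.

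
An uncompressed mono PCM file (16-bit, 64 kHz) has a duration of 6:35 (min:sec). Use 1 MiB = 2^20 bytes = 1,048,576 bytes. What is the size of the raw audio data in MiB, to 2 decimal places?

48.22 MiB

Duration = 6:35 (min:sec) = 395 s.
Bytes = 64,000 samples/s × 395 s × 2 bytes/sample × 1 ch = 50,560,000 bytes.
50,560,000 / 1,048,576 = 48.22 MiB.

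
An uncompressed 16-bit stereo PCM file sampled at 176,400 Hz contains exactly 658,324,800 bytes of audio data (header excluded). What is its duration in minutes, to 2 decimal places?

Byte rate = 176,400 × 2 × 2 = 705,600 bytes/s.
Duration = 658,324,800 / 705,600 = 933 s.
933 s / 60 = 15.55 minutes.

15.55 minutes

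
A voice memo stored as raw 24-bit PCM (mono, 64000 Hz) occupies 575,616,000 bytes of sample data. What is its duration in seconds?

Byte rate = 64,000 × 3 × 1 = 192,000 bytes/s.
Duration = 575,616,000 / 192,000 = 2,998 s.

2,998 seconds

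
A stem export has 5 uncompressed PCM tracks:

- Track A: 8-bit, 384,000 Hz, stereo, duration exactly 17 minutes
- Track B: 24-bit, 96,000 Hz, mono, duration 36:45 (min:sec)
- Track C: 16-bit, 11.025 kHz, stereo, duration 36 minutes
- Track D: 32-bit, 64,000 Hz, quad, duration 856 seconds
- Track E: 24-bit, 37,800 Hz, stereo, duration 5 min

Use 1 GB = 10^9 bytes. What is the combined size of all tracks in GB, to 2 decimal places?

2.46 GB

Track A: exactly 17 minutes = 1,020 s; 384,000 × 1,020 × 1 × 2 = 783,360,000 bytes.
Track B: 36:45 (min:sec) = 2,205 s; 96,000 × 2,205 × 3 × 1 = 635,040,000 bytes.
Track C: 36 minutes = 2,160 s; 11,025 × 2,160 × 2 × 2 = 95,256,000 bytes.
Track D: 64,000 × 856 × 4 × 4 = 876,544,000 bytes.
Track E: 5 min = 300 s; 37,800 × 300 × 3 × 2 = 68,040,000 bytes.
Total = 2,458,240,000 bytes = 2.46 GB.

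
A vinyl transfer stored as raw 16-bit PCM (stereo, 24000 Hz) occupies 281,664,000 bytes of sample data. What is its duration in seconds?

2,934 seconds

Byte rate = 24,000 × 2 × 2 = 96,000 bytes/s.
Duration = 281,664,000 / 96,000 = 2,934 s.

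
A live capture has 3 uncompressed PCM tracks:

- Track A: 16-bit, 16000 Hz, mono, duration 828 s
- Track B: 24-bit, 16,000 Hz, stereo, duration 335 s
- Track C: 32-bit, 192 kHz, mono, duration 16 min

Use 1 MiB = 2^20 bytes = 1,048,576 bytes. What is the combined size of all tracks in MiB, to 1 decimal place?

759.1 MiB

Track A: 16,000 × 828 × 2 × 1 = 26,496,000 bytes.
Track B: 16,000 × 335 × 3 × 2 = 32,160,000 bytes.
Track C: 16 min = 960 s; 192,000 × 960 × 4 × 1 = 737,280,000 bytes.
Total = 795,936,000 bytes = 759.1 MiB.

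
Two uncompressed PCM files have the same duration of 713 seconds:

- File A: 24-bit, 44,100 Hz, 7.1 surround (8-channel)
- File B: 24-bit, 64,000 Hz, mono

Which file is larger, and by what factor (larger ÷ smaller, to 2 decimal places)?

File A: 44,100 × 3 × 8 = 1,058,400 bytes/s.
File B: 64,000 × 3 × 1 = 192,000 bytes/s.
File A is larger; ratio = 754,639,200 / 136,896,000 = 5.51.

File A, by a factor of 5.51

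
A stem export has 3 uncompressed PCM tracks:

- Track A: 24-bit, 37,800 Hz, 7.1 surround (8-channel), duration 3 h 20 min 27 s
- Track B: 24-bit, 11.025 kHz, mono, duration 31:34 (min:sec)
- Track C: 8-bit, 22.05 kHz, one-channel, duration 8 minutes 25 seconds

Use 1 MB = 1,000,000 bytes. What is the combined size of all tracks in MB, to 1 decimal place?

10984.7 MB

Track A: 3 h 20 min 27 s = 12,027 s; 37,800 × 12,027 × 3 × 8 = 10,910,894,400 bytes.
Track B: 31:34 (min:sec) = 1,894 s; 11,025 × 1,894 × 3 × 1 = 62,644,050 bytes.
Track C: 8 minutes 25 seconds = 505 s; 22,050 × 505 × 1 × 1 = 11,135,250 bytes.
Total = 10,984,673,700 bytes = 10984.7 MB.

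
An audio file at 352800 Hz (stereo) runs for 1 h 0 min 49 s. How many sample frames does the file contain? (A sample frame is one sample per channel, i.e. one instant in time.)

1 h 0 min 49 s = 3,649 s.
352,800 samples/s × 3,649 s = 1,287,367,200 frames.

1,287,367,200 sample frames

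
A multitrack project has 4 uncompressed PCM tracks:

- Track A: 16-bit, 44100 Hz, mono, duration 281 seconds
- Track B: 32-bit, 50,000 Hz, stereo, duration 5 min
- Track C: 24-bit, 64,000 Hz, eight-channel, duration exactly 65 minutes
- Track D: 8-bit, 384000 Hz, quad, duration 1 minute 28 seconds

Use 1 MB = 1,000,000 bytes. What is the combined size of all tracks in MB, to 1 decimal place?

Track A: 44,100 × 281 × 2 × 1 = 24,784,200 bytes.
Track B: 5 min = 300 s; 50,000 × 300 × 4 × 2 = 120,000,000 bytes.
Track C: exactly 65 minutes = 3,900 s; 64,000 × 3,900 × 3 × 8 = 5,990,400,000 bytes.
Track D: 1 minute 28 seconds = 88 s; 384,000 × 88 × 1 × 4 = 135,168,000 bytes.
Total = 6,270,352,200 bytes = 6270.4 MB.

6270.4 MB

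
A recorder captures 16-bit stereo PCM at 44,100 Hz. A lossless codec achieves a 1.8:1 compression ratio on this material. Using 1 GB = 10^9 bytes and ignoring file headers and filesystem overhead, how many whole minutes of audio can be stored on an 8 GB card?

1,360 minutes

Uncompressed byte rate = 44,100 × 2 × 2 = 176,400 bytes/s.
After 1.8:1 compression, effective rate ≈ 98000 bytes/s.
Capacity = 8 × 1,000,000,000 = 8,000,000,000 bytes.
8,000,000,000 / effective rate ≈ 81632.65 s → 1,360 minutes.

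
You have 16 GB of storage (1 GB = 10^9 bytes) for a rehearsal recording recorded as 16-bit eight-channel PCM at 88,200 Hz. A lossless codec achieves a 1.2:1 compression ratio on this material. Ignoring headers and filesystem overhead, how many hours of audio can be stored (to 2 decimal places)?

3.78 hours

Uncompressed byte rate = 88,200 × 2 × 8 = 1,411,200 bytes/s.
After 1.2:1 compression, effective rate ≈ 1176000 bytes/s.
Capacity = 16 × 1,000,000,000 = 16,000,000,000 bytes.
16,000,000,000 / effective rate ≈ 13605.44 s → 3.78 hours.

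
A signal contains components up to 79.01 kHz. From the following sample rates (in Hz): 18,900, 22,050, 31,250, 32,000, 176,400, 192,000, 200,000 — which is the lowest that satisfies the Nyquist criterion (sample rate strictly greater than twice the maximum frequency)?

176,400 Hz

Need sample rate > 2 × 79,010 = 158,020 Hz.
Lowest listed rate above 158,020 Hz is 176,400 Hz.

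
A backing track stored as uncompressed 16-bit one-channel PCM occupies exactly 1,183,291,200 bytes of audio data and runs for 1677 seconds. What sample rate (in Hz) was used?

352,800 Hz

Bytes = sample_rate × seconds × bytes_per_sample × channels.
sample_rate = 1,183,291,200 / (1,677 × 2 × 1) = 1,183,291,200 / 3,354 = 352,800 Hz.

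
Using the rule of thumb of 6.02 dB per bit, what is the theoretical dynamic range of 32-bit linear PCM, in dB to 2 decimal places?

192.64 dB

32 × 6.02 = 192.64 dB.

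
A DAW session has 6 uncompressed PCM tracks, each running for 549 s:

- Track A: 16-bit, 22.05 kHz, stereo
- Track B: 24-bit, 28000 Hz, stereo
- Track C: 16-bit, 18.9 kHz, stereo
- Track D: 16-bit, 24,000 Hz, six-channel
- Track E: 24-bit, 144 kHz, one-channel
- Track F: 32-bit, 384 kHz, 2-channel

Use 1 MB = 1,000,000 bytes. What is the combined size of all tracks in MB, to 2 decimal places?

Track A: 22,050 × 549 × 2 × 2 = 48,421,800 bytes.
Track B: 28,000 × 549 × 3 × 2 = 92,232,000 bytes.
Track C: 18,900 × 549 × 2 × 2 = 41,504,400 bytes.
Track D: 24,000 × 549 × 2 × 6 = 158,112,000 bytes.
Track E: 144,000 × 549 × 3 × 1 = 237,168,000 bytes.
Track F: 384,000 × 549 × 4 × 2 = 1,686,528,000 bytes.
Total = 2,263,966,200 bytes = 2263.97 MB.

2263.97 MB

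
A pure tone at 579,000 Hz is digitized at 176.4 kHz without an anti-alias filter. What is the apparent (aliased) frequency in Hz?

Nyquist = 176,400/2 = 88,200 Hz; 579,000 Hz exceeds it.
Alias = |579,000 − 3×176,400| = |579,000 − 529,200| = 49,800 Hz.

49,800 Hz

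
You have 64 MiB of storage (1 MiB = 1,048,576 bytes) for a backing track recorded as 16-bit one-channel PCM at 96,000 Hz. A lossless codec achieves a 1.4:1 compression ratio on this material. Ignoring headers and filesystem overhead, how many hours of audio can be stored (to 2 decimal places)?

Uncompressed byte rate = 96,000 × 2 × 1 = 192,000 bytes/s.
After 1.4:1 compression, effective rate ≈ 137142.86 bytes/s.
Capacity = 64 × 1,048,576 = 67,108,864 bytes.
67,108,864 / effective rate ≈ 489.34 s → 0.14 hours.

0.14 hours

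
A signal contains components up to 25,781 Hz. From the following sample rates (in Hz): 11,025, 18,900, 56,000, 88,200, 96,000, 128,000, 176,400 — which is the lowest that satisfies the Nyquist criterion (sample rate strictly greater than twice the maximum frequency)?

56,000 Hz

Need sample rate > 2 × 25,781 = 51,562 Hz.
Lowest listed rate above 51,562 Hz is 56,000 Hz.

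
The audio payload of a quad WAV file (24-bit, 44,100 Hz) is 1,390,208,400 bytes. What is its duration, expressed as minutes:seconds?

43:47

Byte rate = 44,100 × 3 × 4 = 529,200 bytes/s.
Duration = 1,390,208,400 / 529,200 = 2,627 s.
2,627 s = 43:47.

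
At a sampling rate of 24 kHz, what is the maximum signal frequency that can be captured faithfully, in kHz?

12 kHz

Nyquist frequency = sample rate / 2 = 24,000 / 2 = 12 kHz.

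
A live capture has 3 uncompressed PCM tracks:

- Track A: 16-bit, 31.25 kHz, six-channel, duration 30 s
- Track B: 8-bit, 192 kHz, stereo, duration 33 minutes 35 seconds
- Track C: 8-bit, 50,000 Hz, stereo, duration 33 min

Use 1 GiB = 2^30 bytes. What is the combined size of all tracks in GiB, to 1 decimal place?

0.9 GiB

Track A: 31,250 × 30 × 2 × 6 = 11,250,000 bytes.
Track B: 33 minutes 35 seconds = 2,015 s; 192,000 × 2,015 × 1 × 2 = 773,760,000 bytes.
Track C: 33 min = 1,980 s; 50,000 × 1,980 × 1 × 2 = 198,000,000 bytes.
Total = 983,010,000 bytes = 0.9 GiB.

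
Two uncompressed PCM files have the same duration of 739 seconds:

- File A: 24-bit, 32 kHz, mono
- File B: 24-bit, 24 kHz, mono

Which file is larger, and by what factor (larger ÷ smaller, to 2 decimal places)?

File A, by a factor of 1.33

File A: 32,000 × 3 × 1 = 96,000 bytes/s.
File B: 24,000 × 3 × 1 = 72,000 bytes/s.
File A is larger; ratio = 70,944,000 / 53,208,000 = 1.33.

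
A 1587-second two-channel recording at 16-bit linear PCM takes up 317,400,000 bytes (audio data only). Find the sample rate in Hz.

50,000 Hz

Bytes = sample_rate × seconds × bytes_per_sample × channels.
sample_rate = 317,400,000 / (1,587 × 2 × 2) = 317,400,000 / 6,348 = 50,000 Hz.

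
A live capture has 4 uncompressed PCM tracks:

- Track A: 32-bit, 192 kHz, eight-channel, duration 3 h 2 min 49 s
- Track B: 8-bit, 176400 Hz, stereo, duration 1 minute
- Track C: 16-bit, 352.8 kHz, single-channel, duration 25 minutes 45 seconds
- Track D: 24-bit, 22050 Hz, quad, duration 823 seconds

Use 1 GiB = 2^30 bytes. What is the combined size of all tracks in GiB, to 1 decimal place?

64.0 GiB

Track A: 3 h 2 min 49 s = 10,969 s; 192,000 × 10,969 × 4 × 8 = 67,393,536,000 bytes.
Track B: 1 minute = 60 s; 176,400 × 60 × 1 × 2 = 21,168,000 bytes.
Track C: 25 minutes 45 seconds = 1,545 s; 352,800 × 1,545 × 2 × 1 = 1,090,152,000 bytes.
Track D: 22,050 × 823 × 3 × 4 = 217,765,800 bytes.
Total = 68,722,621,800 bytes = 64.0 GiB.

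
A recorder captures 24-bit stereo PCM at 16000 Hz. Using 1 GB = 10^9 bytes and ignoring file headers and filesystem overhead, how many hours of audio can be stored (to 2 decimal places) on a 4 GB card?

Uncompressed byte rate = 16,000 × 3 × 2 = 96,000 bytes/s.
Capacity = 4 × 1,000,000,000 = 4,000,000,000 bytes.
4,000,000,000 / 96,000 ≈ 41666.67 s → 11.57 hours.

11.57 hours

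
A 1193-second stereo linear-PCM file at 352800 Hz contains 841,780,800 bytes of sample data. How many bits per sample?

Bytes per sample = 841,780,800 / (352,800 × 1,193 × 2) = 841,780,800 / 841,780,800 = 1.
Bit depth = 1 × 8 = 8 bits.

8 bits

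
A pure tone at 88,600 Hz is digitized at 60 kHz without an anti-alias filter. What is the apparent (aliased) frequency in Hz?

Nyquist = 60,000/2 = 30,000 Hz; 88,600 Hz exceeds it.
Alias = |88,600 − 1×60,000| = |88,600 − 60,000| = 28,600 Hz.

28,600 Hz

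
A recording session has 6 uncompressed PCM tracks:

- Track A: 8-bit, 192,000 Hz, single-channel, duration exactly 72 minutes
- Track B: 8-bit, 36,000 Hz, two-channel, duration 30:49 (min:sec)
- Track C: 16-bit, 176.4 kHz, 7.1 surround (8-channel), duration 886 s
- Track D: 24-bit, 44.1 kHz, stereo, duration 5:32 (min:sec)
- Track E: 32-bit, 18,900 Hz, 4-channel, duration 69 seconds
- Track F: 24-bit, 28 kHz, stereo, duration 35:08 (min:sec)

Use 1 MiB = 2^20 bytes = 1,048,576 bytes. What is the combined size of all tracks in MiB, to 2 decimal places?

Track A: exactly 72 minutes = 4,320 s; 192,000 × 4,320 × 1 × 1 = 829,440,000 bytes.
Track B: 30:49 (min:sec) = 1,849 s; 36,000 × 1,849 × 1 × 2 = 133,128,000 bytes.
Track C: 176,400 × 886 × 2 × 8 = 2,500,646,400 bytes.
Track D: 5:32 (min:sec) = 332 s; 44,100 × 332 × 3 × 2 = 87,847,200 bytes.
Track E: 18,900 × 69 × 4 × 4 = 20,865,600 bytes.
Track F: 35:08 (min:sec) = 2,108 s; 28,000 × 2,108 × 3 × 2 = 354,144,000 bytes.
Total = 3,926,071,200 bytes = 3744.19 MiB.

3744.19 MiB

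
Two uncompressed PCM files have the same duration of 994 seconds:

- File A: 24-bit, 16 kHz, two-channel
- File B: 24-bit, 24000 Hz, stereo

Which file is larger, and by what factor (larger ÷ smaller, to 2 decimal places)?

File A: 16,000 × 3 × 2 = 96,000 bytes/s.
File B: 24,000 × 3 × 2 = 144,000 bytes/s.
File B is larger; ratio = 143,136,000 / 95,424,000 = 1.50.

File B, by a factor of 1.50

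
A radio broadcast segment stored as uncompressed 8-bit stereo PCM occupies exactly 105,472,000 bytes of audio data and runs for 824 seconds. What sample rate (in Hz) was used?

Bytes = sample_rate × seconds × bytes_per_sample × channels.
sample_rate = 105,472,000 / (824 × 1 × 2) = 105,472,000 / 1,648 = 64,000 Hz.

64,000 Hz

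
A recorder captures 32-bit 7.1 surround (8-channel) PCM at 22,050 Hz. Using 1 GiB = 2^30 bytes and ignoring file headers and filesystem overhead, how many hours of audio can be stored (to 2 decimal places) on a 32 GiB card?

Uncompressed byte rate = 22,050 × 4 × 8 = 705,600 bytes/s.
Capacity = 32 × 1,073,741,824 = 34,359,738,368 bytes.
34,359,738,368 / 705,600 ≈ 48695.77 s → 13.53 hours.

13.53 hours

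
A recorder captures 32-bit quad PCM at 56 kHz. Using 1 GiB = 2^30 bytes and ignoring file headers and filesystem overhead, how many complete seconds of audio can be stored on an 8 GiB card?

Uncompressed byte rate = 56,000 × 4 × 4 = 896,000 bytes/s.
Capacity = 8 × 1,073,741,824 = 8,589,934,592 bytes.
8,589,934,592 / 896,000 ≈ 9586.98 s → 9,586 seconds.

9,586 seconds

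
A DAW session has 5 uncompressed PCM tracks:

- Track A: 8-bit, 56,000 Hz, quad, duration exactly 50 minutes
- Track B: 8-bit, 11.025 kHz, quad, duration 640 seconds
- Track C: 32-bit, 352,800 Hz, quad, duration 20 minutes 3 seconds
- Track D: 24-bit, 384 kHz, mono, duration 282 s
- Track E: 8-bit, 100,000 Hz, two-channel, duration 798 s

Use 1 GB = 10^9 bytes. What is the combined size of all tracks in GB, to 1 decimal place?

8.0 GB

Track A: exactly 50 minutes = 3,000 s; 56,000 × 3,000 × 1 × 4 = 672,000,000 bytes.
Track B: 11,025 × 640 × 1 × 4 = 28,224,000 bytes.
Track C: 20 minutes 3 seconds = 1,203 s; 352,800 × 1,203 × 4 × 4 = 6,790,694,400 bytes.
Track D: 384,000 × 282 × 3 × 1 = 324,864,000 bytes.
Track E: 100,000 × 798 × 1 × 2 = 159,600,000 bytes.
Total = 7,975,382,400 bytes = 8.0 GB.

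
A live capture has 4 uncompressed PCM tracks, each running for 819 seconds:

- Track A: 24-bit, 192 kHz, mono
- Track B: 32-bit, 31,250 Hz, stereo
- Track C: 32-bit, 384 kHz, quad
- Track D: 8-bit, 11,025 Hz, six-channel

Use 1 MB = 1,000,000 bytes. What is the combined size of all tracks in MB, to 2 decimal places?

Track A: 192,000 × 819 × 3 × 1 = 471,744,000 bytes.
Track B: 31,250 × 819 × 4 × 2 = 204,750,000 bytes.
Track C: 384,000 × 819 × 4 × 4 = 5,031,936,000 bytes.
Track D: 11,025 × 819 × 1 × 6 = 54,176,850 bytes.
Total = 5,762,606,850 bytes = 5762.61 MB.

5762.61 MB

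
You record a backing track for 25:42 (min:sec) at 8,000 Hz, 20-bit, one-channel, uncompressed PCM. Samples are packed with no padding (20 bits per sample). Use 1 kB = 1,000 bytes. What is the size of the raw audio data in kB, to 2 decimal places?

30840.00 kB

Duration = 25:42 (min:sec) = 1,542 s.
Bits = 8,000 × 1,542 × 20 × 1 = 246,720,000 bits = 30,840,000 bytes.
30,840,000 / 1,000 = 30840.00 kB.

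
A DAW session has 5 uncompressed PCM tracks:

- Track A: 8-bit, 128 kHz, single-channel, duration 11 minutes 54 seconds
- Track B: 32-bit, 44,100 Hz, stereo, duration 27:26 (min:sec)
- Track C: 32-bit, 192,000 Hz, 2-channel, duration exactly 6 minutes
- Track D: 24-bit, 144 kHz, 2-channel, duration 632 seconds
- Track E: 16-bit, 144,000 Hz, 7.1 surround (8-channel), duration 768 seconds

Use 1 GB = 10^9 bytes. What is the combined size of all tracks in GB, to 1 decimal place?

Track A: 11 minutes 54 seconds = 714 s; 128,000 × 714 × 1 × 1 = 91,392,000 bytes.
Track B: 27:26 (min:sec) = 1,646 s; 44,100 × 1,646 × 4 × 2 = 580,708,800 bytes.
Track C: exactly 6 minutes = 360 s; 192,000 × 360 × 4 × 2 = 552,960,000 bytes.
Track D: 144,000 × 632 × 3 × 2 = 546,048,000 bytes.
Track E: 144,000 × 768 × 2 × 8 = 1,769,472,000 bytes.
Total = 3,540,580,800 bytes = 3.5 GB.

3.5 GB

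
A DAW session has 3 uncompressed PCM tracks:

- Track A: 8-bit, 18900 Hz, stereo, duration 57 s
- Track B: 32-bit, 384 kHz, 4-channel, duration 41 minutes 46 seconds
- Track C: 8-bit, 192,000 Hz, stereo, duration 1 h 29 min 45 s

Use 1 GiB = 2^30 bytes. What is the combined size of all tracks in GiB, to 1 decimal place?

16.3 GiB

Track A: 18,900 × 57 × 1 × 2 = 2,154,600 bytes.
Track B: 41 minutes 46 seconds = 2,506 s; 384,000 × 2,506 × 4 × 4 = 15,396,864,000 bytes.
Track C: 1 h 29 min 45 s = 5,385 s; 192,000 × 5,385 × 1 × 2 = 2,067,840,000 bytes.
Total = 17,466,858,600 bytes = 16.3 GiB.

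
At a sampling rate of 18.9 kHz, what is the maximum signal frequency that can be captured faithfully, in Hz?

9,450 Hz

Nyquist frequency = sample rate / 2 = 18,900 / 2 = 9,450 Hz.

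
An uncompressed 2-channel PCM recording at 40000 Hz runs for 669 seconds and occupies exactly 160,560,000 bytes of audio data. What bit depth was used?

24 bits

Bytes per sample = 160,560,000 / (40,000 × 669 × 2) = 160,560,000 / 53,520,000 = 3.
Bit depth = 3 × 8 = 24 bits.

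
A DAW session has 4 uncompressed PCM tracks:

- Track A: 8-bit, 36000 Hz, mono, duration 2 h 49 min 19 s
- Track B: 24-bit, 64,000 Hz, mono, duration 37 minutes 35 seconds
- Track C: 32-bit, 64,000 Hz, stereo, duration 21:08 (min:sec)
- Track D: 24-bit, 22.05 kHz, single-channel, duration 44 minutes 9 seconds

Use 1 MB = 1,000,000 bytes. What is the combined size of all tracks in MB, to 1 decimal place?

1623.1 MB

Track A: 2 h 49 min 19 s = 10,159 s; 36,000 × 10,159 × 1 × 1 = 365,724,000 bytes.
Track B: 37 minutes 35 seconds = 2,255 s; 64,000 × 2,255 × 3 × 1 = 432,960,000 bytes.
Track C: 21:08 (min:sec) = 1,268 s; 64,000 × 1,268 × 4 × 2 = 649,216,000 bytes.
Track D: 44 minutes 9 seconds = 2,649 s; 22,050 × 2,649 × 3 × 1 = 175,231,350 bytes.
Total = 1,623,131,350 bytes = 1623.1 MB.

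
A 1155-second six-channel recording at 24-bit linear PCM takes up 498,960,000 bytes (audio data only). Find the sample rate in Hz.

Bytes = sample_rate × seconds × bytes_per_sample × channels.
sample_rate = 498,960,000 / (1,155 × 3 × 6) = 498,960,000 / 20,790 = 24,000 Hz.

24,000 Hz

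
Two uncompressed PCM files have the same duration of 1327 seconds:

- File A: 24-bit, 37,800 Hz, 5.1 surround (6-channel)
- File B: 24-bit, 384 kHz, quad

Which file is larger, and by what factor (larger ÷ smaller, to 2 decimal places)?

File A: 37,800 × 3 × 6 = 680,400 bytes/s.
File B: 384,000 × 3 × 4 = 4,608,000 bytes/s.
File B is larger; ratio = 6,114,816,000 / 902,890,800 = 6.77.

File B, by a factor of 6.77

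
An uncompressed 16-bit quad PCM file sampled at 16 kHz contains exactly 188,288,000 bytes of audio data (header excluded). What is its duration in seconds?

Byte rate = 16,000 × 2 × 4 = 128,000 bytes/s.
Duration = 188,288,000 / 128,000 = 1,471 s.

1,471 seconds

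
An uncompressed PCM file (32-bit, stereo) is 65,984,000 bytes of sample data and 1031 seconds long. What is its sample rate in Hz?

Bytes = sample_rate × seconds × bytes_per_sample × channels.
sample_rate = 65,984,000 / (1,031 × 4 × 2) = 65,984,000 / 8,248 = 8,000 Hz.

8,000 Hz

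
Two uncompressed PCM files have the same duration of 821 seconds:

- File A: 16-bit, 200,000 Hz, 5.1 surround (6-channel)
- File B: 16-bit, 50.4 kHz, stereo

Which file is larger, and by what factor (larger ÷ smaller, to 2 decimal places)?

File A, by a factor of 11.90

File A: 200,000 × 2 × 6 = 2,400,000 bytes/s.
File B: 50,400 × 2 × 2 = 201,600 bytes/s.
File A is larger; ratio = 1,970,400,000 / 165,513,600 = 11.90.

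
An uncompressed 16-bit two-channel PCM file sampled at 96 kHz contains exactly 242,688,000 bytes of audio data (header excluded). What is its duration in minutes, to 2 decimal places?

Byte rate = 96,000 × 2 × 2 = 384,000 bytes/s.
Duration = 242,688,000 / 384,000 = 632 s.
632 s / 60 = 10.53 minutes.

10.53 minutes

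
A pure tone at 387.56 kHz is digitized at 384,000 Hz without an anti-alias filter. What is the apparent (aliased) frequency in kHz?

3.56 kHz

Nyquist = 384,000/2 = 192,000 Hz; 387,560 Hz exceeds it.
Alias = |387,560 − 1×384,000| = |387,560 − 384,000| = 3,560 Hz = 3.56 kHz.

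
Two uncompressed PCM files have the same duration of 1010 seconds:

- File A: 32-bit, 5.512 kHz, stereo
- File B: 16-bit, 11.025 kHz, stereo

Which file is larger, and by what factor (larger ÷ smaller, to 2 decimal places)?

File A: 5,512 × 4 × 2 = 44,096 bytes/s.
File B: 11,025 × 2 × 2 = 44,100 bytes/s.
File B is larger; ratio = 44,541,000 / 44,536,960 = 1.00.

File B, by a factor of 1.00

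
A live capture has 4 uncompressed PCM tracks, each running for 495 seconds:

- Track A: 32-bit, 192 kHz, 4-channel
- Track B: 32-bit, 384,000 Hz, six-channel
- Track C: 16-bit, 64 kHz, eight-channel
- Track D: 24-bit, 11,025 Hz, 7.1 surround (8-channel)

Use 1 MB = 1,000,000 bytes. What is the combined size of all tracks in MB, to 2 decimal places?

6720.42 MB

Track A: 192,000 × 495 × 4 × 4 = 1,520,640,000 bytes.
Track B: 384,000 × 495 × 4 × 6 = 4,561,920,000 bytes.
Track C: 64,000 × 495 × 2 × 8 = 506,880,000 bytes.
Track D: 11,025 × 495 × 3 × 8 = 130,977,000 bytes.
Total = 6,720,417,000 bytes = 6720.42 MB.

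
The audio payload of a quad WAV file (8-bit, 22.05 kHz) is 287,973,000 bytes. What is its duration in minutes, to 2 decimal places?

54.42 minutes

Byte rate = 22,050 × 1 × 4 = 88,200 bytes/s.
Duration = 287,973,000 / 88,200 = 3,265 s.
3,265 s / 60 = 54.42 minutes.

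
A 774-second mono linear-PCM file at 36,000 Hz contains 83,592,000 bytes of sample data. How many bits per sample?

Bytes per sample = 83,592,000 / (36,000 × 774 × 1) = 83,592,000 / 27,864,000 = 3.
Bit depth = 3 × 8 = 24 bits.

24 bits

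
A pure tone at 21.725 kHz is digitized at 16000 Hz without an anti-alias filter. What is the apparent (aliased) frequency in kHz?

Nyquist = 16,000/2 = 8,000 Hz; 21,725 Hz exceeds it.
Alias = |21,725 − 1×16,000| = |21,725 − 16,000| = 5,725 Hz = 5.725 kHz.

5.725 kHz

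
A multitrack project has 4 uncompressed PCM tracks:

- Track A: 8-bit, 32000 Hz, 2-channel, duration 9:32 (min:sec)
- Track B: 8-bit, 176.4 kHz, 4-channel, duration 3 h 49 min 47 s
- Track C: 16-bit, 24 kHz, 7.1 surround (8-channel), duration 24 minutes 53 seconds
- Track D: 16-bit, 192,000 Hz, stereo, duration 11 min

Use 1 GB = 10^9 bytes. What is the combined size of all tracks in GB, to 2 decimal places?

10.84 GB

Track A: 9:32 (min:sec) = 572 s; 32,000 × 572 × 1 × 2 = 36,608,000 bytes.
Track B: 3 h 49 min 47 s = 13,787 s; 176,400 × 13,787 × 1 × 4 = 9,728,107,200 bytes.
Track C: 24 minutes 53 seconds = 1,493 s; 24,000 × 1,493 × 2 × 8 = 573,312,000 bytes.
Track D: 11 min = 660 s; 192,000 × 660 × 2 × 2 = 506,880,000 bytes.
Total = 10,844,907,200 bytes = 10.84 GB.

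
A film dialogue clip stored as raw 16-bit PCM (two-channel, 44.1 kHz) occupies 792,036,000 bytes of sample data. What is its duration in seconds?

Byte rate = 44,100 × 2 × 2 = 176,400 bytes/s.
Duration = 792,036,000 / 176,400 = 4,490 s.

4,490 seconds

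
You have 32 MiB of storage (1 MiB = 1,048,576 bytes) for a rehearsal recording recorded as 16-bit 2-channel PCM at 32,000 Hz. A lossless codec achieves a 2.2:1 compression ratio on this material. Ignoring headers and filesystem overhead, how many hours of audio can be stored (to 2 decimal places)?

Uncompressed byte rate = 32,000 × 2 × 2 = 128,000 bytes/s.
After 2.2:1 compression, effective rate ≈ 58181.82 bytes/s.
Capacity = 32 × 1,048,576 = 33,554,432 bytes.
33,554,432 / effective rate ≈ 576.72 s → 0.16 hours.

0.16 hours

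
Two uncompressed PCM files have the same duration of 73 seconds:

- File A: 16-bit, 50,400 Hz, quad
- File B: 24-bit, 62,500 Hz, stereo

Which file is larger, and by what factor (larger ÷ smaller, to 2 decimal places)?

File A: 50,400 × 2 × 4 = 403,200 bytes/s.
File B: 62,500 × 3 × 2 = 375,000 bytes/s.
File A is larger; ratio = 29,433,600 / 27,375,000 = 1.08.

File A, by a factor of 1.08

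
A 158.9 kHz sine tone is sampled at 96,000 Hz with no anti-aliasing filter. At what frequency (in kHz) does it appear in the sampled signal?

Nyquist = 96,000/2 = 48,000 Hz; 158,900 Hz exceeds it.
Alias = |158,900 − 2×96,000| = |158,900 − 192,000| = 33,100 Hz = 33.1 kHz.

33.1 kHz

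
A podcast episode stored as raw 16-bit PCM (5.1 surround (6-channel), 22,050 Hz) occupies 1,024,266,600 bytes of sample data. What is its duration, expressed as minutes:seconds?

Byte rate = 22,050 × 2 × 6 = 264,600 bytes/s.
Duration = 1,024,266,600 / 264,600 = 3,871 s.
3,871 s = 64:31.

64:31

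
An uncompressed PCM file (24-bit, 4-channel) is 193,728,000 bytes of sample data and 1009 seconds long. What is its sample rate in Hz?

Bytes = sample_rate × seconds × bytes_per_sample × channels.
sample_rate = 193,728,000 / (1,009 × 3 × 4) = 193,728,000 / 12,108 = 16,000 Hz.

16,000 Hz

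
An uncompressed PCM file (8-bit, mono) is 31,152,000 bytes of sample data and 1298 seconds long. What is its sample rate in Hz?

Bytes = sample_rate × seconds × bytes_per_sample × channels.
sample_rate = 31,152,000 / (1,298 × 1 × 1) = 31,152,000 / 1,298 = 24,000 Hz.

24,000 Hz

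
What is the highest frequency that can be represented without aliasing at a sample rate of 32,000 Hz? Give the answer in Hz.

16,000 Hz

Nyquist frequency = sample rate / 2 = 32,000 / 2 = 16,000 Hz.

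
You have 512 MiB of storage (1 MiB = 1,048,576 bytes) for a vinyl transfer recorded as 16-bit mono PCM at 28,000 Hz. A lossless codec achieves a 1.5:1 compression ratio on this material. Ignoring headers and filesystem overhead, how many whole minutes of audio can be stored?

Uncompressed byte rate = 28,000 × 2 × 1 = 56,000 bytes/s.
After 1.5:1 compression, effective rate ≈ 37333.33 bytes/s.
Capacity = 512 × 1,048,576 = 536,870,912 bytes.
536,870,912 / effective rate ≈ 14380.47 s → 239 minutes.

239 minutes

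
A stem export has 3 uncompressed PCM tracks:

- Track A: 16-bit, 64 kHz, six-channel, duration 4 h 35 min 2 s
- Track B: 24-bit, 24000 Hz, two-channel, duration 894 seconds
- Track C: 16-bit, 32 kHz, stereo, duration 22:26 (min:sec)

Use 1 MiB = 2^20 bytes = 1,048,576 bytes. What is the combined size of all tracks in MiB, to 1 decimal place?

12373.5 MiB

Track A: 4 h 35 min 2 s = 16,502 s; 64,000 × 16,502 × 2 × 6 = 12,673,536,000 bytes.
Track B: 24,000 × 894 × 3 × 2 = 128,736,000 bytes.
Track C: 22:26 (min:sec) = 1,346 s; 32,000 × 1,346 × 2 × 2 = 172,288,000 bytes.
Total = 12,974,560,000 bytes = 12373.5 MiB.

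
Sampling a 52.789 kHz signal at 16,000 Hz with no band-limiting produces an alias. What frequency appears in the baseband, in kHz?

Nyquist = 16,000/2 = 8,000 Hz; 52,789 Hz exceeds it.
Alias = |52,789 − 3×16,000| = |52,789 − 48,000| = 4,789 Hz = 4.789 kHz.

4.789 kHz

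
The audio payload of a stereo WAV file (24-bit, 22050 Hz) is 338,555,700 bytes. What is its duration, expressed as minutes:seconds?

Byte rate = 22,050 × 3 × 2 = 132,300 bytes/s.
Duration = 338,555,700 / 132,300 = 2,559 s.
2,559 s = 42:39.

42:39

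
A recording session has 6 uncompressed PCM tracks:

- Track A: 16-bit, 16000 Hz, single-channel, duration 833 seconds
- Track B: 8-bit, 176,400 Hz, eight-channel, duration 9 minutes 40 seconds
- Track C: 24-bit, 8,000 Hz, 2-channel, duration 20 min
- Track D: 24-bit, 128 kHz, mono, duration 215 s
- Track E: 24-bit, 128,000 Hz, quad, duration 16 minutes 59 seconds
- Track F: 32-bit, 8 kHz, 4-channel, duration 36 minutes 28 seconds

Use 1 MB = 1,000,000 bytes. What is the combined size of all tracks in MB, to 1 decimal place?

Track A: 16,000 × 833 × 2 × 1 = 26,656,000 bytes.
Track B: 9 minutes 40 seconds = 580 s; 176,400 × 580 × 1 × 8 = 818,496,000 bytes.
Track C: 20 min = 1,200 s; 8,000 × 1,200 × 3 × 2 = 57,600,000 bytes.
Track D: 128,000 × 215 × 3 × 1 = 82,560,000 bytes.
Track E: 16 minutes 59 seconds = 1,019 s; 128,000 × 1,019 × 3 × 4 = 1,565,184,000 bytes.
Track F: 36 minutes 28 seconds = 2,188 s; 8,000 × 2,188 × 4 × 4 = 280,064,000 bytes.
Total = 2,830,560,000 bytes = 2830.6 MB.

2830.6 MB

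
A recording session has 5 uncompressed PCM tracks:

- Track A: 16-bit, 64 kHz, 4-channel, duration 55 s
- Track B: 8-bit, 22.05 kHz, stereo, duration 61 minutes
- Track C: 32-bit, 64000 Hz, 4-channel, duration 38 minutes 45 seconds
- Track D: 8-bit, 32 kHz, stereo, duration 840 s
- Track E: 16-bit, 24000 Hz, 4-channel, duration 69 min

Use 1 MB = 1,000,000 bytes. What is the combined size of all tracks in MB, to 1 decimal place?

Track A: 64,000 × 55 × 2 × 4 = 28,160,000 bytes.
Track B: 61 minutes = 3,660 s; 22,050 × 3,660 × 1 × 2 = 161,406,000 bytes.
Track C: 38 minutes 45 seconds = 2,325 s; 64,000 × 2,325 × 4 × 4 = 2,380,800,000 bytes.
Track D: 32,000 × 840 × 1 × 2 = 53,760,000 bytes.
Track E: 69 min = 4,140 s; 24,000 × 4,140 × 2 × 4 = 794,880,000 bytes.
Total = 3,419,006,000 bytes = 3419.0 MB.

3419.0 MB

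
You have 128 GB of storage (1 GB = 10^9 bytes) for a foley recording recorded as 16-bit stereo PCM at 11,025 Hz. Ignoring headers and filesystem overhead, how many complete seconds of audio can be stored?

2,902,494 seconds

Uncompressed byte rate = 11,025 × 2 × 2 = 44,100 bytes/s.
Capacity = 128 × 1,000,000,000 = 128,000,000,000 bytes.
128,000,000,000 / 44,100 ≈ 2902494.33 s → 2,902,494 seconds.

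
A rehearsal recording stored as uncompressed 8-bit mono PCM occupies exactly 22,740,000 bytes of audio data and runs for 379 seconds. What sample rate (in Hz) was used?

60,000 Hz

Bytes = sample_rate × seconds × bytes_per_sample × channels.
sample_rate = 22,740,000 / (379 × 1 × 1) = 22,740,000 / 379 = 60,000 Hz.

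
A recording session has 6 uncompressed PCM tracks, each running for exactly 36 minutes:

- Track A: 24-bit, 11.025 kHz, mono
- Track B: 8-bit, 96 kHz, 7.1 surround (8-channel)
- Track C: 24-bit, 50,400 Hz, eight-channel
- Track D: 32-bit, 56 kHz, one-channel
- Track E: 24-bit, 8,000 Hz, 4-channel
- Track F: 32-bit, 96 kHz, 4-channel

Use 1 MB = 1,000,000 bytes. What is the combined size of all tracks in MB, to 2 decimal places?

exactly 36 minutes = 2,160 s.
Track A: 11,025 × 2,160 × 3 × 1 = 71,442,000 bytes.
Track B: 96,000 × 2,160 × 1 × 8 = 1,658,880,000 bytes.
Track C: 50,400 × 2,160 × 3 × 8 = 2,612,736,000 bytes.
Track D: 56,000 × 2,160 × 4 × 1 = 483,840,000 bytes.
Track E: 8,000 × 2,160 × 3 × 4 = 207,360,000 bytes.
Track F: 96,000 × 2,160 × 4 × 4 = 3,317,760,000 bytes.
Total = 8,352,018,000 bytes = 8352.02 MB.

8352.02 MB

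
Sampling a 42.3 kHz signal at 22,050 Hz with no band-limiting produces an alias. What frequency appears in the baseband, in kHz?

Nyquist = 22,050/2 = 11,025 Hz; 42,300 Hz exceeds it.
Alias = |42,300 − 2×22,050| = |42,300 − 44,100| = 1,800 Hz = 1.8 kHz.

1.8 kHz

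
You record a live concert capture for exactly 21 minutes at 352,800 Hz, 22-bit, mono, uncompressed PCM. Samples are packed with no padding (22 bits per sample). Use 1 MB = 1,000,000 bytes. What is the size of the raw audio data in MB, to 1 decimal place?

1222.5 MB

Duration = exactly 21 minutes = 1,260 s.
Bits = 352,800 × 1,260 × 22 × 1 = 9,779,616,000 bits = 1,222,452,000 bytes.
1,222,452,000 / 1,000,000 = 1222.5 MB.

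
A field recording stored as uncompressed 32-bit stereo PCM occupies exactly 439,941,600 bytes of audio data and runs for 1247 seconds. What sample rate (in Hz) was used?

Bytes = sample_rate × seconds × bytes_per_sample × channels.
sample_rate = 439,941,600 / (1,247 × 4 × 2) = 439,941,600 / 9,976 = 44,100 Hz.

44,100 Hz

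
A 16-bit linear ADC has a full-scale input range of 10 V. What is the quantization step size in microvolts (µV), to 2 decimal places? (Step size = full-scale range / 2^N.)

10 V / 2^16 = 10 / 65,536 V = 152.59 µV.

152.59 µV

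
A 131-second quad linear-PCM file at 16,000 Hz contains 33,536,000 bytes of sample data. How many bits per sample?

Bytes per sample = 33,536,000 / (16,000 × 131 × 4) = 33,536,000 / 8,384,000 = 4.
Bit depth = 4 × 8 = 32 bits.

32 bits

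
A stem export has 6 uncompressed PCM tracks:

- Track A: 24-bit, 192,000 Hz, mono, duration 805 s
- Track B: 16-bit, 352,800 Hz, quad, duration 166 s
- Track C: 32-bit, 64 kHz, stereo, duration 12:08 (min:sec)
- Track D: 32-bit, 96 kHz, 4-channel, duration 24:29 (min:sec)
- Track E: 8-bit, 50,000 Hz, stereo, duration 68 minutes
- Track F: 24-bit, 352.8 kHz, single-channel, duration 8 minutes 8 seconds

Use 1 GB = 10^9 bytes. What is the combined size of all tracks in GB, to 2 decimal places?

Track A: 192,000 × 805 × 3 × 1 = 463,680,000 bytes.
Track B: 352,800 × 166 × 2 × 4 = 468,518,400 bytes.
Track C: 12:08 (min:sec) = 728 s; 64,000 × 728 × 4 × 2 = 372,736,000 bytes.
Track D: 24:29 (min:sec) = 1,469 s; 96,000 × 1,469 × 4 × 4 = 2,256,384,000 bytes.
Track E: 68 minutes = 4,080 s; 50,000 × 4,080 × 1 × 2 = 408,000,000 bytes.
Track F: 8 minutes 8 seconds = 488 s; 352,800 × 488 × 3 × 1 = 516,499,200 bytes.
Total = 4,485,817,600 bytes = 4.49 GB.

4.49 GB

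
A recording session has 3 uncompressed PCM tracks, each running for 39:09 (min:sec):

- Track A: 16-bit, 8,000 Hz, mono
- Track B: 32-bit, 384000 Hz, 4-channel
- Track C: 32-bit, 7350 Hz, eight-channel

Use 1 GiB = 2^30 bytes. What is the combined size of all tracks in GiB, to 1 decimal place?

39:09 (min:sec) = 2,349 s.
Track A: 8,000 × 2,349 × 2 × 1 = 37,584,000 bytes.
Track B: 384,000 × 2,349 × 4 × 4 = 14,432,256,000 bytes.
Track C: 7,350 × 2,349 × 4 × 8 = 552,484,800 bytes.
Total = 15,022,324,800 bytes = 14.0 GiB.

14.0 GiB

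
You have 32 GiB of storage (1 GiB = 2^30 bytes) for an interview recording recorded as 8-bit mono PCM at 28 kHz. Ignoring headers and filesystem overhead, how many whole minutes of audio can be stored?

Uncompressed byte rate = 28,000 × 1 × 1 = 28,000 bytes/s.
Capacity = 32 × 1,073,741,824 = 34,359,738,368 bytes.
34,359,738,368 / 28,000 ≈ 1227133.51 s → 20,452 minutes.

20,452 minutes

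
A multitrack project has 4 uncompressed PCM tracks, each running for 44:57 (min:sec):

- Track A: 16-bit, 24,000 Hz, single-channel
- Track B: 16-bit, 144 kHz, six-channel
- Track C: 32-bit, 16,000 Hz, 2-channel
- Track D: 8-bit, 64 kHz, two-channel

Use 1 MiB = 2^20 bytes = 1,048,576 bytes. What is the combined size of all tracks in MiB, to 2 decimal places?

44:57 (min:sec) = 2,697 s.
Track A: 24,000 × 2,697 × 2 × 1 = 129,456,000 bytes.
Track B: 144,000 × 2,697 × 2 × 6 = 4,660,416,000 bytes.
Track C: 16,000 × 2,697 × 4 × 2 = 345,216,000 bytes.
Track D: 64,000 × 2,697 × 1 × 2 = 345,216,000 bytes.
Total = 5,480,304,000 bytes = 5226.43 MiB.

5226.43 MiB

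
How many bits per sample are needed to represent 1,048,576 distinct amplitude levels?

log2(1,048,576) = 20.

20 bits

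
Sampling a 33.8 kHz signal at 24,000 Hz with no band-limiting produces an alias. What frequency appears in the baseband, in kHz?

9.8 kHz

Nyquist = 24,000/2 = 12,000 Hz; 33,800 Hz exceeds it.
Alias = |33,800 − 1×24,000| = |33,800 − 24,000| = 9,800 Hz = 9.8 kHz.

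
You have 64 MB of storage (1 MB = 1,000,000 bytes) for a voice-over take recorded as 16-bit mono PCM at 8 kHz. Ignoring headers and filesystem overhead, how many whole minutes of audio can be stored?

66 minutes

Uncompressed byte rate = 8,000 × 2 × 1 = 16,000 bytes/s.
Capacity = 64 × 1,000,000 = 64,000,000 bytes.
64,000,000 / 16,000 ≈ 4000 s → 66 minutes.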